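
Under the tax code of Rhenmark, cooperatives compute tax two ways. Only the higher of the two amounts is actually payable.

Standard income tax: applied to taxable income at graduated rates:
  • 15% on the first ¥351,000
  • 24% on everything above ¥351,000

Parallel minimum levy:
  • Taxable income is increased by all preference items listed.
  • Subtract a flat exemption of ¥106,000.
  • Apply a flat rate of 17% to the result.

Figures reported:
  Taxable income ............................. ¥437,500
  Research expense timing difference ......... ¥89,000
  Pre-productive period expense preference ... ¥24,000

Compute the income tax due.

¥75,565

Parallel minimum levy:
  Adjusted income: ¥437,500 + ¥89,000 + ¥24,000 = ¥550,500
  Less exemption ¥106,000 → base ¥444,500
  ¥444,500 × 17% = ¥75,565

Standard income tax:
  ¥351,000 × 15% = ¥52,650
  ¥86,500 × 24% = ¥20,760
  → ¥73,410

¥75,565 > ¥73,410, so the parallel minimum levy is the binding amount.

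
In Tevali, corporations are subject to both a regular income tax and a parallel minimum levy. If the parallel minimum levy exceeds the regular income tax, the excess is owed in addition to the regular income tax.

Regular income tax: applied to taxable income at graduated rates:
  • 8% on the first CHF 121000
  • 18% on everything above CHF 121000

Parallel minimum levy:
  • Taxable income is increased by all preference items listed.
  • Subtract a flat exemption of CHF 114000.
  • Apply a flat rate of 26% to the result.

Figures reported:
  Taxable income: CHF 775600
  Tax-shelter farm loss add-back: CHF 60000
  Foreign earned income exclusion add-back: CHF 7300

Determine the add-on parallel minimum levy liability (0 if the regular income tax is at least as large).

CHF 62006

Regular income tax:
  CHF 121000 × 8% = CHF 9680
  CHF 654600 × 18% = CHF 117828
  → CHF 127508

Parallel minimum levy:
  Adjusted income: CHF 775600 + CHF 60000 + CHF 7300 = CHF 842900
  Less exemption CHF 114000 → base CHF 728900
  CHF 728900 × 26% = CHF 189514

Excess of parallel minimum levy over regular income tax: CHF 189514 − CHF 127508 = CHF 62006.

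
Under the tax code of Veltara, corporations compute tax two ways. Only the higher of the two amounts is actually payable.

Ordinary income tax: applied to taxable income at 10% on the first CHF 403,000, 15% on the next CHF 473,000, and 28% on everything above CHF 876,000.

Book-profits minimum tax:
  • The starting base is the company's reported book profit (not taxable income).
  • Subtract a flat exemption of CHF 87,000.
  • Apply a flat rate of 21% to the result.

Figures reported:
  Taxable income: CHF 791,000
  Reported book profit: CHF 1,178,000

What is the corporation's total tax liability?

CHF 229,110

Book-profits minimum tax:
  Base (reported book profit): CHF 1,178,000
  Less exemption CHF 87,000 → base CHF 1,091,000
  CHF 1,091,000 × 21% = CHF 229,110

Ordinary income tax:
  CHF 403,000 × 10% = CHF 40,300
  CHF 388,000 × 15% = CHF 58,200
  → CHF 98,500

CHF 229,110 > CHF 98,500, so the book-profits minimum tax is the binding amount.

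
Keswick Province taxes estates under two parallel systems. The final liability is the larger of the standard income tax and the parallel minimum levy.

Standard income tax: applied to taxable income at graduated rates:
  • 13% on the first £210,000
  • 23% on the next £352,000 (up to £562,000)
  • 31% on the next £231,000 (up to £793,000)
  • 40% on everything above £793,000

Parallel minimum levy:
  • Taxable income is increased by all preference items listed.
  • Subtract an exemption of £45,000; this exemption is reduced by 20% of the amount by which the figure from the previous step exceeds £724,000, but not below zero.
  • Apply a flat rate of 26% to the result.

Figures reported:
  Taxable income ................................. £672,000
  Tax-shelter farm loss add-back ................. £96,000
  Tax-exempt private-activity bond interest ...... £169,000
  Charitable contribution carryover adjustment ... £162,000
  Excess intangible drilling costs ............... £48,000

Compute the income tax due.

Parallel minimum levy:
  Adjusted income: £672,000 + £96,000 + £169,000 + £162,000 + £48,000 = £1,147,000
  Exemption: 20% × (£1,147,000 − £724,000) = £84,600 ≥ £45,000, so the exemption is fully phased out
  Base: £1,147,000 − £0 = £1,147,000
  £1,147,000 × 26% = £298,220

Standard income tax:
  £210,000 × 13% = £27,300
  £352,000 × 23% = £80,960
  £110,000 × 31% = £34,100
  → £142,360

£298,220 > £142,360, so the parallel minimum levy is the binding amount.

£298,220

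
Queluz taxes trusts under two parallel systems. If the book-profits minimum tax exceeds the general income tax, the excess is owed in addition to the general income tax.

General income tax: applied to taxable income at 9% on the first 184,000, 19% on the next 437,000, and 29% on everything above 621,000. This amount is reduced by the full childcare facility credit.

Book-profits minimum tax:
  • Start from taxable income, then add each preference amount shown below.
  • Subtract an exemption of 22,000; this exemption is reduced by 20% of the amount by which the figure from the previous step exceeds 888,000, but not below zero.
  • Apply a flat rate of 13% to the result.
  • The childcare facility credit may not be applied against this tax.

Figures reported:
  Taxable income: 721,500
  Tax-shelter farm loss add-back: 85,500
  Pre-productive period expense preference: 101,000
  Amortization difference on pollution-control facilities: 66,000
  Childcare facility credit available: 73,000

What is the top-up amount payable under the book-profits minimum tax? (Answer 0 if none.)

70,261

Book-profits minimum tax:
  Adjusted income: 721,500 + 85,500 + 101,000 + 66,000 = 974,000
  Exemption: 22,000 − 20% × (974,000 − 888,000) = 22,000 − 17,200 = 4,800
  Base: 974,000 − 4,800 = 969,200
  969,200 × 13% = 125,996

General income tax:
  184,000 × 9% = 16,560
  437,000 × 19% = 83,030
  100,500 × 29% = 29,145
  → 128,735
  Less childcare facility credit 73,000 → 55,735

Excess of book-profits minimum tax over general income tax: 125,996 − 55,735 = 70,261.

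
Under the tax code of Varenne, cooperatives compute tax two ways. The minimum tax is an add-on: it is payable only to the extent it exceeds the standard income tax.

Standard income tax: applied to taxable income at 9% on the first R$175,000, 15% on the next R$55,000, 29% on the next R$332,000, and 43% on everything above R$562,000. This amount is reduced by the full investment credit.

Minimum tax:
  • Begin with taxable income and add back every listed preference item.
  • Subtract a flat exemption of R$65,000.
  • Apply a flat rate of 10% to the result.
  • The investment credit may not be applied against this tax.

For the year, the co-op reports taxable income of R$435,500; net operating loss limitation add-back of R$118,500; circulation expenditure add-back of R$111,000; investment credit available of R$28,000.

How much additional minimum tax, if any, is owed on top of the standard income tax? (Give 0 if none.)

Standard income tax:
  R$175,000 × 9% = R$15,750
  R$55,000 × 15% = R$8,250
  R$205,500 × 29% = R$59,595
  → R$83,595
  Less investment credit R$28,000 → R$55,595

Minimum tax:
  Adjusted income: R$435,500 + R$118,500 + R$111,000 = R$665,000
  Less exemption R$65,000 → base R$600,000
  R$600,000 × 10% = R$60,000

Excess of minimum tax over standard income tax: R$60,000 − R$55,595 = R$4,405.

R$4,405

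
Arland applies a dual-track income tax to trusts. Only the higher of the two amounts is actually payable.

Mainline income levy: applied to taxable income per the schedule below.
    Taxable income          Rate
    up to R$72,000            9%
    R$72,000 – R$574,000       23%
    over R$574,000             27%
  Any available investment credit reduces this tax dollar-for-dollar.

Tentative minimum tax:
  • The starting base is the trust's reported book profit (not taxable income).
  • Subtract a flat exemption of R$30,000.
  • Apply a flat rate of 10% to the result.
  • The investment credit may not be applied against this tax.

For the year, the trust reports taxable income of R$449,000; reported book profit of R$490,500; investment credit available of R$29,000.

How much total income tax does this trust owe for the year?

Mainline income levy:
  R$72,000 × 9% = R$6,480
  R$377,000 × 23% = R$86,710
  → R$93,190
  Less investment credit R$29,000 → R$64,190

Tentative minimum tax:
  Base (reported book profit): R$490,500
  Less exemption R$30,000 → base R$460,500
  R$460,500 × 10% = R$46,050

R$64,190 > R$46,050, so the mainline income levy governs.

R$64,190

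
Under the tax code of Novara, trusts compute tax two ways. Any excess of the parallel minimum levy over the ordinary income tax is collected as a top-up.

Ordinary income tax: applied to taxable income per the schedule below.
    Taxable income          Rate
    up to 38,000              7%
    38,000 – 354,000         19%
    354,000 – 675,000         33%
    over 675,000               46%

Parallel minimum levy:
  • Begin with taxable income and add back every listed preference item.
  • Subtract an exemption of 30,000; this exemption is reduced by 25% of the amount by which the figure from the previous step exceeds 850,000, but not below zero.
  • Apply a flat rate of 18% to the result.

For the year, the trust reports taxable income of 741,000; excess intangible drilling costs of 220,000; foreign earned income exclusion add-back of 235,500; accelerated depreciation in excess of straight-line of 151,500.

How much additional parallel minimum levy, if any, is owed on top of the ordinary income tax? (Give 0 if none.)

Parallel minimum levy:
  Adjusted income: 741,000 + 220,000 + 235,500 + 151,500 = 1,348,000
  Exemption: 25% × (1,348,000 − 850,000) = 124,500 ≥ 30,000, so the exemption is fully phased out
  Base: 1,348,000 − 0 = 1,348,000
  1,348,000 × 18% = 242,640

Ordinary income tax:
  38,000 × 7% = 2,660
  316,000 × 19% = 60,040
  321,000 × 33% = 105,930
  66,000 × 46% = 30,360
  → 198,990

Excess of parallel minimum levy over ordinary income tax: 242,640 − 198,990 = 43,650.

43,650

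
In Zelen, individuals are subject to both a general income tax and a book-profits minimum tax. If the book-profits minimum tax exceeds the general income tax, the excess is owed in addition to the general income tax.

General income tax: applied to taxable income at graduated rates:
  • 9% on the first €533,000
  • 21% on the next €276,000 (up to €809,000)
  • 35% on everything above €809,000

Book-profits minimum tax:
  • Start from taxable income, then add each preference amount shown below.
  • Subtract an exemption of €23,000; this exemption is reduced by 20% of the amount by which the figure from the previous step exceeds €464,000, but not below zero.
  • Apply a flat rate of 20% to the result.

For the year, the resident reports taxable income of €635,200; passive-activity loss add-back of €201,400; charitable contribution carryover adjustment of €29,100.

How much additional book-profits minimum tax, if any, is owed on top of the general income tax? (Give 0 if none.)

General income tax:
  €533,000 × 9% = €47,970
  €102,200 × 21% = €21,462
  → €69,432

Book-profits minimum tax:
  Adjusted income: €635,200 + €201,400 + €29,100 = €865,700
  Exemption: 20% × (€865,700 − €464,000) = €80,340 ≥ €23,000, so the exemption is fully phased out
  Base: €865,700 − €0 = €865,700
  €865,700 × 20% = €173,140

Excess of book-profits minimum tax over general income tax: €173,140 − €69,432 = €103,708.

€103,708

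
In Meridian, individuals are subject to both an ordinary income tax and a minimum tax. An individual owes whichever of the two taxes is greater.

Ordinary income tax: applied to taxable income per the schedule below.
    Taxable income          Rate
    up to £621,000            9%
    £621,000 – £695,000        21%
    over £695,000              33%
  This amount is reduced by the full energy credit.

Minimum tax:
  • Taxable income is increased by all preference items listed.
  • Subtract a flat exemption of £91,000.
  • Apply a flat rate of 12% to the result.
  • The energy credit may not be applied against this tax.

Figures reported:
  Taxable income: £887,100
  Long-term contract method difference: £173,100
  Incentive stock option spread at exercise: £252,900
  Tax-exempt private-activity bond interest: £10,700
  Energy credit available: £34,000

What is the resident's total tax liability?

£147,936

Ordinary income tax:
  £621,000 × 9% = £55,890
  £74,000 × 21% = £15,540
  £192,100 × 33% = £63,393
  → £134,823
  Less energy credit £34,000 → £100,823

Minimum tax:
  Adjusted income: £887,100 + £173,100 + £252,900 + £10,700 = £1,323,800
  Less exemption £91,000 → base £1,232,800
  £1,232,800 × 12% = £147,936

£147,936 > £100,823, so the minimum tax is the binding amount.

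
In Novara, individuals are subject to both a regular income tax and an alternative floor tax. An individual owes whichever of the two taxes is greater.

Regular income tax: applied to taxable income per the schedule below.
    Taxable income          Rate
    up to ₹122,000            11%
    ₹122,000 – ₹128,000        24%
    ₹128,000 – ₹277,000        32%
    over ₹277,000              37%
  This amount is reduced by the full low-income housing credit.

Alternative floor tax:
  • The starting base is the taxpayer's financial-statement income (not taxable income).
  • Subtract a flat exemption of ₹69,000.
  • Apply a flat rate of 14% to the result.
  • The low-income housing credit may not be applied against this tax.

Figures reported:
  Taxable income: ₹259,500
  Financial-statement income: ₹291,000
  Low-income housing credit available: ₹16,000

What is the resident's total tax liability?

₹40,940

Alternative floor tax:
  Base (financial-statement income): ₹291,000
  Less exemption ₹69,000 → base ₹222,000
  ₹222,000 × 14% = ₹31,080

Regular income tax:
  ₹122,000 × 11% = ₹13,420
  ₹6,000 × 24% = ₹1,440
  ₹131,500 × 32% = ₹42,080
  → ₹56,940
  Less low-income housing credit ₹16,000 → ₹40,940

₹40,940 > ₹31,080, so the regular income tax governs.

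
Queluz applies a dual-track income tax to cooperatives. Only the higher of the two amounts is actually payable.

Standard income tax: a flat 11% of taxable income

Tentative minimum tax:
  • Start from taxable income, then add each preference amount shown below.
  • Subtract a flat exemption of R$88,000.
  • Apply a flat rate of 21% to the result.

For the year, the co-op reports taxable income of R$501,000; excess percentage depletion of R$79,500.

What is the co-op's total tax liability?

R$103,425

Tentative minimum tax:
  Adjusted income: R$501,000 + R$79,500 = R$580,500
  Less exemption R$88,000 → base R$492,500
  R$492,500 × 21% = R$103,425

Standard income tax:
  R$501,000 × 11% = R$55,110

R$103,425 > R$55,110, so the tentative minimum tax is the binding amount.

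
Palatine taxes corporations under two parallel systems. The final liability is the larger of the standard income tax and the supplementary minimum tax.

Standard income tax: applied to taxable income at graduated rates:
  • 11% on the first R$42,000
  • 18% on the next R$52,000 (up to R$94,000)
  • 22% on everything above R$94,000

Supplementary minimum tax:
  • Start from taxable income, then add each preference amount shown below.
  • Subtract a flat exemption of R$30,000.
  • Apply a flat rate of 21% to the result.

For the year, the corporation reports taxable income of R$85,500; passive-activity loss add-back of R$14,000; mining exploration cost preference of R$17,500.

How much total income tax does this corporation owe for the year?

R$18,270

Standard income tax:
  R$42,000 × 11% = R$4,620
  R$43,500 × 18% = R$7,830
  → R$12,450

Supplementary minimum tax:
  Adjusted income: R$85,500 + R$14,000 + R$17,500 = R$117,000
  Less exemption R$30,000 → base R$87,000
  R$87,000 × 21% = R$18,270

R$18,270 > R$12,450, so the supplementary minimum tax is the binding amount.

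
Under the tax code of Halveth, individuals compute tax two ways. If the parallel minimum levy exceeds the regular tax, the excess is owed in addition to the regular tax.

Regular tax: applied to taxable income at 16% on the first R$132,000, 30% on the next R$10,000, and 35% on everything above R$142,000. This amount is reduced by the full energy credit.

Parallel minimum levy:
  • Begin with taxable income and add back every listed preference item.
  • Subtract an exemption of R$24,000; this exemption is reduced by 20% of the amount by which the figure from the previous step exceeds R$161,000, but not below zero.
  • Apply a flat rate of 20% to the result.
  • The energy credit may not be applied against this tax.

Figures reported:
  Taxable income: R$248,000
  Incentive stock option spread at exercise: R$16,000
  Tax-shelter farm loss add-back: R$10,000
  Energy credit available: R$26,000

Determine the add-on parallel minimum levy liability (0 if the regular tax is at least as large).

R$19,300

Regular tax:
  R$132,000 × 16% = R$21,120
  R$10,000 × 30% = R$3,000
  R$106,000 × 35% = R$37,100
  → R$61,220
  Less energy credit R$26,000 → R$35,220

Parallel minimum levy:
  Adjusted income: R$248,000 + R$16,000 + R$10,000 = R$274,000
  Exemption: R$24,000 − 20% × (R$274,000 − R$161,000) = R$24,000 − R$22,600 = R$1,400
  Base: R$274,000 − R$1,400 = R$272,600
  R$272,600 × 20% = R$54,520

Excess of parallel minimum levy over regular tax: R$54,520 − R$35,220 = R$19,300.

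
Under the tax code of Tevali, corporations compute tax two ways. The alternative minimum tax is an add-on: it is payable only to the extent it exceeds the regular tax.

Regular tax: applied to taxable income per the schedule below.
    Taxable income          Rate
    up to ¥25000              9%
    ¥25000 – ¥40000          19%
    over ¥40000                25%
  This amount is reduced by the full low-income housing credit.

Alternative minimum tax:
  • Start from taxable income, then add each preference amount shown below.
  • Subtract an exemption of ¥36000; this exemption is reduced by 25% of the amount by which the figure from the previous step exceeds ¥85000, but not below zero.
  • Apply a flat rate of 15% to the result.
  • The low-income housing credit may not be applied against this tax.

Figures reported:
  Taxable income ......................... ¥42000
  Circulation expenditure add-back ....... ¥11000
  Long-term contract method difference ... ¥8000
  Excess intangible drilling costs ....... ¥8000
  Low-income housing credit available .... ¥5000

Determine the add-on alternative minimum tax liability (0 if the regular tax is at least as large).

¥4350

Regular tax:
  ¥25000 × 9% = ¥2250
  ¥15000 × 19% = ¥2850
  ¥2000 × 25% = ¥500
  → ¥5600
  Less low-income housing credit ¥5000 → ¥600

Alternative minimum tax:
  Adjusted income: ¥42000 + ¥11000 + ¥8000 + ¥8000 = ¥69000
  Exemption: ¥69000 ≤ ¥85000, so full ¥36000 applies
  Base: ¥69000 − ¥36000 = ¥33000
  ¥33000 × 15% = ¥4950

Excess of alternative minimum tax over regular tax: ¥4950 − ¥600 = ¥4350.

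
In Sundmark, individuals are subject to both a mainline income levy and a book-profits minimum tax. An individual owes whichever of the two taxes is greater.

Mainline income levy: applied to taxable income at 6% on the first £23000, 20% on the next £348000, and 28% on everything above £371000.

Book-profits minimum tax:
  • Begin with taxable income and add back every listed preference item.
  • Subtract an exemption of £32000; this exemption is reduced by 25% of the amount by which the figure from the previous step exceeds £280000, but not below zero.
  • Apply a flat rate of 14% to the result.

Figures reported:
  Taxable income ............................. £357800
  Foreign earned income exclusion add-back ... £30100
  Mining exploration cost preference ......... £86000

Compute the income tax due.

Mainline income levy:
  £23000 × 6% = £1380
  £334800 × 20% = £66960
  → £68340

Book-profits minimum tax:
  Adjusted income: £357800 + £30100 + £86000 = £473900
  Exemption: 25% × (£473900 − £280000) = £48475 ≥ £32000, so the exemption is fully phased out
  Base: £473900 − £0 = £473900
  £473900 × 14% = £66346

£68340 > £66346, so the mainline income levy governs.

£68340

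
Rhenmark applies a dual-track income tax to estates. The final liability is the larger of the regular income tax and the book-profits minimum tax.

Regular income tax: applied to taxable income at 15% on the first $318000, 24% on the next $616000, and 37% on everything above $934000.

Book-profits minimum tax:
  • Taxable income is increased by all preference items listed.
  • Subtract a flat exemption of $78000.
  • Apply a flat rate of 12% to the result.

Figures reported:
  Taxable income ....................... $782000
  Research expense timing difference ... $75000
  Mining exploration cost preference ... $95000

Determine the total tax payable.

Regular income tax:
  $318000 × 15% = $47700
  $464000 × 24% = $111360
  → $159060

Book-profits minimum tax:
  Adjusted income: $782000 + $75000 + $95000 = $952000
  Less exemption $78000 → base $874000
  $874000 × 12% = $104880

$159060 > $104880, so the regular income tax governs.

$159060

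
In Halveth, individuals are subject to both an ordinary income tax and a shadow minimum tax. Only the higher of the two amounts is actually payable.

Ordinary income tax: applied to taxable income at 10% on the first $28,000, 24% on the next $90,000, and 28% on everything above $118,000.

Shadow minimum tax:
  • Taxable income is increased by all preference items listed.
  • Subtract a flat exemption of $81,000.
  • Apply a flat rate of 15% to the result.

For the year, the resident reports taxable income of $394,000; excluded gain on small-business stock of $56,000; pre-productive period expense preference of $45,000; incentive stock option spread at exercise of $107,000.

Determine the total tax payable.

Ordinary income tax:
  $28,000 × 10% = $2,800
  $90,000 × 24% = $21,600
  $276,000 × 28% = $77,280
  → $101,680

Shadow minimum tax:
  Adjusted income: $394,000 + $56,000 + $45,000 + $107,000 = $602,000
  Less exemption $81,000 → base $521,000
  $521,000 × 15% = $78,150

$101,680 > $78,150, so the ordinary income tax governs.

$101,680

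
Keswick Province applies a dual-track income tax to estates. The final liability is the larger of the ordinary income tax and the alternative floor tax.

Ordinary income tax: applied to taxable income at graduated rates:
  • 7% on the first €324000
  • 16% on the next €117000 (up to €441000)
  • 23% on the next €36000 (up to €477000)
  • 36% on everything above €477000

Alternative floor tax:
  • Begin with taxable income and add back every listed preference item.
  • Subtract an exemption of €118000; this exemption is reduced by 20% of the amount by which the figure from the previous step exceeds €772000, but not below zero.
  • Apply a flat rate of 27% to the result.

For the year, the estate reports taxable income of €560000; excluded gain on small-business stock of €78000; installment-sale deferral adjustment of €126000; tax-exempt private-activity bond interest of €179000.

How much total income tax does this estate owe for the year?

Alternative floor tax:
  Adjusted income: €560000 + €78000 + €126000 + €179000 = €943000
  Exemption: €118000 − 20% × (€943000 − €772000) = €118000 − €34200 = €83800
  Base: €943000 − €83800 = €859200
  €859200 × 27% = €231984

Ordinary income tax:
  €324000 × 7% = €22680
  €117000 × 16% = €18720
  €36000 × 23% = €8280
  €83000 × 36% = €29880
  → €79560

€231984 > €79560, so the alternative floor tax is the binding amount.

€231984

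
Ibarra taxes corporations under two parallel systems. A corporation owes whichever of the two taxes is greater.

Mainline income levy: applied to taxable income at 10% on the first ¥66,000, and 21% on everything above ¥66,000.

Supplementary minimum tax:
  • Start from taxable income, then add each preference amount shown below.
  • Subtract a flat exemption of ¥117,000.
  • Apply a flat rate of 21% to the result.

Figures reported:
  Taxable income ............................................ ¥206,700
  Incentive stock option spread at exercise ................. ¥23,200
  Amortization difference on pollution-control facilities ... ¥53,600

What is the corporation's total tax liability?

¥36,147

Supplementary minimum tax:
  Adjusted income: ¥206,700 + ¥23,200 + ¥53,600 = ¥283,500
  Less exemption ¥117,000 → base ¥166,500
  ¥166,500 × 21% = ¥34,965

Mainline income levy:
  ¥66,000 × 10% = ¥6,600
  ¥140,700 × 21% = ¥29,547
  → ¥36,147

¥36,147 > ¥34,965, so the mainline income levy governs.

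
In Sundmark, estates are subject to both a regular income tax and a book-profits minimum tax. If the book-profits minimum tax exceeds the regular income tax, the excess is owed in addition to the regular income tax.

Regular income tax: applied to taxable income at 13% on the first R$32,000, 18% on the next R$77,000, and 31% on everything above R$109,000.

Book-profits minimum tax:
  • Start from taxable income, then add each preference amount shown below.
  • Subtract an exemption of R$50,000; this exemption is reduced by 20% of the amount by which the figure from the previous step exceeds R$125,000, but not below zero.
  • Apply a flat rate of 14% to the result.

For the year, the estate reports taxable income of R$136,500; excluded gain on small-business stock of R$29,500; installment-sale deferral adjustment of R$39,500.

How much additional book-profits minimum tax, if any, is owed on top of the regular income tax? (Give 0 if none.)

R$0

Book-profits minimum tax:
  Adjusted income: R$136,500 + R$29,500 + R$39,500 = R$205,500
  Exemption: R$50,000 − 20% × (R$205,500 − R$125,000) = R$50,000 − R$16,100 = R$33,900
  Base: R$205,500 − R$33,900 = R$171,600
  R$171,600 × 14% = R$24,024

Regular income tax:
  R$32,000 × 13% = R$4,160
  R$77,000 × 18% = R$13,860
  R$27,500 × 31% = R$8,525
  → R$26,545

R$24,024 ≤ R$26,545, so no add-on is due.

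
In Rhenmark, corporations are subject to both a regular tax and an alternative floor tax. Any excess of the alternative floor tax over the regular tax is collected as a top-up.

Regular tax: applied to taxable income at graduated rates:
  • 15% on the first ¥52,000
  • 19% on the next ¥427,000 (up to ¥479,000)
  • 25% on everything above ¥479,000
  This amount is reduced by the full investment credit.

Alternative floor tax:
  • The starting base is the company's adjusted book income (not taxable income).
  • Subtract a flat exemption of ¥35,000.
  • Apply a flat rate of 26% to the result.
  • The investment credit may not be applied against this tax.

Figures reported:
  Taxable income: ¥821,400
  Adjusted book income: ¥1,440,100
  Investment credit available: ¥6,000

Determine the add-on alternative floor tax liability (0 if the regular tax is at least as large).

¥196,796

Alternative floor tax:
  Base (adjusted book income): ¥1,440,100
  Less exemption ¥35,000 → base ¥1,405,100
  ¥1,405,100 × 26% = ¥365,326

Regular tax:
  ¥52,000 × 15% = ¥7,800
  ¥427,000 × 19% = ¥81,130
  ¥342,400 × 25% = ¥85,600
  → ¥174,530
  Less investment credit ¥6,000 → ¥168,530

Excess of alternative floor tax over regular tax: ¥365,326 − ¥168,530 = ¥196,796.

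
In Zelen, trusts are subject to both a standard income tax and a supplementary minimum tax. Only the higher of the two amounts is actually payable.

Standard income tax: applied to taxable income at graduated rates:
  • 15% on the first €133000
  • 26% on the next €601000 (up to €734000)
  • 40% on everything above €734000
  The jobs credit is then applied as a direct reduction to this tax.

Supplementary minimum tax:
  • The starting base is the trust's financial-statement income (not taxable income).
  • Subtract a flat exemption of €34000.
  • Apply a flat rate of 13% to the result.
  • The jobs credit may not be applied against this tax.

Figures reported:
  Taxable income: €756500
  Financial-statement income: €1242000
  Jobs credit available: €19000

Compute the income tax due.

Standard income tax:
  €133000 × 15% = €19950
  €601000 × 26% = €156260
  €22500 × 40% = €9000
  → €185210
  Less jobs credit €19000 → €166210

Supplementary minimum tax:
  Base (financial-statement income): €1242000
  Less exemption €34000 → base €1208000
  €1208000 × 13% = €157040

€166210 > €157040, so the standard income tax governs.

€166210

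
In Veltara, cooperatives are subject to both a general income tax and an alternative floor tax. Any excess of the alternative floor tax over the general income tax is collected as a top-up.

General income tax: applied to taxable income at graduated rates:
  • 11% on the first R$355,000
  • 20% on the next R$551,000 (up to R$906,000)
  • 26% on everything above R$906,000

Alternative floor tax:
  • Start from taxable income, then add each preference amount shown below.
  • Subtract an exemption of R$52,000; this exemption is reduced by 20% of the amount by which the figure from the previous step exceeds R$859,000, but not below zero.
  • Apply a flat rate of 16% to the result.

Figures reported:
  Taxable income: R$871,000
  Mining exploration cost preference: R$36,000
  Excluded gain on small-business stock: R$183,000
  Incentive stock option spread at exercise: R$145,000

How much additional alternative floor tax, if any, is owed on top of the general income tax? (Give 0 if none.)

Alternative floor tax:
  Adjusted income: R$871,000 + R$36,000 + R$183,000 + R$145,000 = R$1,235,000
  Exemption: 20% × (R$1,235,000 − R$859,000) = R$75,200 ≥ R$52,000, so the exemption is fully phased out
  Base: R$1,235,000 − R$0 = R$1,235,000
  R$1,235,000 × 16% = R$197,600

General income tax:
  R$355,000 × 11% = R$39,050
  R$516,000 × 20% = R$103,200
  → R$142,250

Excess of alternative floor tax over general income tax: R$197,600 − R$142,250 = R$55,350.

R$55,350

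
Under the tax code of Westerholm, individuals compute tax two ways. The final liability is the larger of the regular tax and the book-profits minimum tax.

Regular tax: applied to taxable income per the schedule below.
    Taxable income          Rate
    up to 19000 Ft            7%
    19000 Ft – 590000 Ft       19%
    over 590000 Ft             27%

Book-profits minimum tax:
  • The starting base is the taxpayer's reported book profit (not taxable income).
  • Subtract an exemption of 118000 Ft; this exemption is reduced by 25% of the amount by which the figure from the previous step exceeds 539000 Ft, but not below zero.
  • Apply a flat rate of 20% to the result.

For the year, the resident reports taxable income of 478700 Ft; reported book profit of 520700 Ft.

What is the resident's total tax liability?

88673 Ft

Book-profits minimum tax:
  Base (reported book profit): 520700 Ft
  Exemption: 520700 Ft ≤ 539000 Ft, so full 118000 Ft applies
  Base: 520700 Ft − 118000 Ft = 402700 Ft
  402700 Ft × 20% = 80540 Ft

Regular tax:
  19000 Ft × 7% = 1330 Ft
  459700 Ft × 19% = 87343 Ft
  → 88673 Ft

88673 Ft > 80540 Ft, so the regular tax governs.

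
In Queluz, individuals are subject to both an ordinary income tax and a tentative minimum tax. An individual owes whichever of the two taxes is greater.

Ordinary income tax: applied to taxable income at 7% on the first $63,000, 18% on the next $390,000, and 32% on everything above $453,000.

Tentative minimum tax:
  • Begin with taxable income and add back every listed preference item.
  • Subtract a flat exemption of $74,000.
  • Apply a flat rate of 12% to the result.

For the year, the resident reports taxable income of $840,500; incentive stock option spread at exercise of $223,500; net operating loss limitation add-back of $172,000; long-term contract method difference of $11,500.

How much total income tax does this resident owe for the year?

$198,610

Tentative minimum tax:
  Adjusted income: $840,500 + $223,500 + $172,000 + $11,500 = $1,247,500
  Less exemption $74,000 → base $1,173,500
  $1,173,500 × 12% = $140,820

Ordinary income tax:
  $63,000 × 7% = $4,410
  $390,000 × 18% = $70,200
  $387,500 × 32% = $124,000
  → $198,610

$198,610 > $140,820, so the ordinary income tax governs.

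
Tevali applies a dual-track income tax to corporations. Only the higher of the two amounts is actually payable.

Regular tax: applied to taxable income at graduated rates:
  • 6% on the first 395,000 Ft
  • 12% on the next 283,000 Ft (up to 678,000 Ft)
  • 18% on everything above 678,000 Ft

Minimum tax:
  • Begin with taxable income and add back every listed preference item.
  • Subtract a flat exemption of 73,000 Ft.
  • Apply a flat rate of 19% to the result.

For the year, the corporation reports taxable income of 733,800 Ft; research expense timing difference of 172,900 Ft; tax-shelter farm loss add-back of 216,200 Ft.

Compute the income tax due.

Minimum tax:
  Adjusted income: 733,800 Ft + 172,900 Ft + 216,200 Ft = 1,122,900 Ft
  Less exemption 73,000 Ft → base 1,049,900 Ft
  1,049,900 Ft × 19% = 199,481 Ft

Regular tax:
  395,000 Ft × 6% = 23,700 Ft
  283,000 Ft × 12% = 33,960 Ft
  55,800 Ft × 18% = 10,044 Ft
  → 67,704 Ft

199,481 Ft > 67,704 Ft, so the minimum tax is the binding amount.

199,481 Ft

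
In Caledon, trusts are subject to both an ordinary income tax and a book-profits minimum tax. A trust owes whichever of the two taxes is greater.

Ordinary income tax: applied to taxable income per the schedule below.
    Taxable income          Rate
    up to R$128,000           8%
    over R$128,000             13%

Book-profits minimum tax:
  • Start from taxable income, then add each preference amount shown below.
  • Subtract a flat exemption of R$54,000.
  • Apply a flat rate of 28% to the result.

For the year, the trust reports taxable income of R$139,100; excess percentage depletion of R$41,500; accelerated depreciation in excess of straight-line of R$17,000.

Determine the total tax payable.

Book-profits minimum tax:
  Adjusted income: R$139,100 + R$41,500 + R$17,000 = R$197,600
  Less exemption R$54,000 → base R$143,600
  R$143,600 × 28% = R$40,208

Ordinary income tax:
  R$128,000 × 8% = R$10,240
  R$11,100 × 13% = R$1,443
  → R$11,683

R$40,208 > R$11,683, so the book-profits minimum tax is the binding amount.

R$40,208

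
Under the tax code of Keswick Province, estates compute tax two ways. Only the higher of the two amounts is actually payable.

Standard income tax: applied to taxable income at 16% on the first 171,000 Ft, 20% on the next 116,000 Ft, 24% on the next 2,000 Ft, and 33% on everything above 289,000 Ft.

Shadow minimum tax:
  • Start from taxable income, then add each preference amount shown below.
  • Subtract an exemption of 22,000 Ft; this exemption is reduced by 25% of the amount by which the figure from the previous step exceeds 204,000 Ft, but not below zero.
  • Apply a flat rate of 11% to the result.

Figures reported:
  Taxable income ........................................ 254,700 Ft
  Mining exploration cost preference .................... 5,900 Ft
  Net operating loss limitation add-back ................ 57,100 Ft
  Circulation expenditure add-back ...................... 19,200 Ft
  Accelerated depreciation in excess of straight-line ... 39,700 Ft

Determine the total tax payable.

44,100 Ft

Standard income tax:
  171,000 Ft × 16% = 27,360 Ft
  83,700 Ft × 20% = 16,740 Ft
  → 44,100 Ft

Shadow minimum tax:
  Adjusted income: 254,700 Ft + 5,900 Ft + 57,100 Ft + 19,200 Ft + 39,700 Ft = 376,600 Ft
  Exemption: 25% × (376,600 Ft − 204,000 Ft) = 43,150 Ft ≥ 22,000 Ft, so the exemption is fully phased out
  Base: 376,600 Ft − 0 Ft = 376,600 Ft
  376,600 Ft × 11% = 41,426 Ft

44,100 Ft > 41,426 Ft, so the standard income tax governs.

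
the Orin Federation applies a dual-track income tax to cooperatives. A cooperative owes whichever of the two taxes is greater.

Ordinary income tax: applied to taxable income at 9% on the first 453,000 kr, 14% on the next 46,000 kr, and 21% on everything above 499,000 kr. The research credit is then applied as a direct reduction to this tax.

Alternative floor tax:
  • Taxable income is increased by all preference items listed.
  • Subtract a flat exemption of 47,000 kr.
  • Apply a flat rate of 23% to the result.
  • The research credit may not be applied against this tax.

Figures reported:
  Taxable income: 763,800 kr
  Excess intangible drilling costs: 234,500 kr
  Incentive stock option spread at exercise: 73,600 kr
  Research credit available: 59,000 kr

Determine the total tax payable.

Alternative floor tax:
  Adjusted income: 763,800 kr + 234,500 kr + 73,600 kr = 1,071,900 kr
  Less exemption 47,000 kr → base 1,024,900 kr
  1,024,900 kr × 23% = 235,727 kr

Ordinary income tax:
  453,000 kr × 9% = 40,770 kr
  46,000 kr × 14% = 6,440 kr
  264,800 kr × 21% = 55,608 kr
  → 102,818 kr
  Less research credit 59,000 kr → 43,818 kr

235,727 kr > 43,818 kr, so the alternative floor tax is the binding amount.

235,727 kr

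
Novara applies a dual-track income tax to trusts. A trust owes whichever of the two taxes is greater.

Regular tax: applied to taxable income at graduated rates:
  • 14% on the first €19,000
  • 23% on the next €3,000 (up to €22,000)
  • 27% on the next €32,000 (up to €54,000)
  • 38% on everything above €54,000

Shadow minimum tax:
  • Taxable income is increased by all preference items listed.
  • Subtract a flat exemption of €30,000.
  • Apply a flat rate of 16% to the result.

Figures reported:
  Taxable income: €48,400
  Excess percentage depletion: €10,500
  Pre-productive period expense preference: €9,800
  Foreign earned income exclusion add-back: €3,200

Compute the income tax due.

Regular tax:
  €19,000 × 14% = €2,660
  €3,000 × 23% = €690
  €26,400 × 27% = €7,128
  → €10,478

Shadow minimum tax:
  Adjusted income: €48,400 + €10,500 + €9,800 + €3,200 = €71,900
  Less exemption €30,000 → base €41,900
  €41,900 × 16% = €6,704

€10,478 > €6,704, so the regular tax governs.

€10,478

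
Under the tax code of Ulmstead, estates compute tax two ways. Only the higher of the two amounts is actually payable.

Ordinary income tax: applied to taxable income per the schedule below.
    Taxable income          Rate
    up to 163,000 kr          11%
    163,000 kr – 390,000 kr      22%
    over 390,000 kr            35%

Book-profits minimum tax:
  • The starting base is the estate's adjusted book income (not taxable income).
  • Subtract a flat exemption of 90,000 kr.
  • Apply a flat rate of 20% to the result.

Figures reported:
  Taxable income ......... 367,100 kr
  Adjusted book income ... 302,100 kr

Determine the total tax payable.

Book-profits minimum tax:
  Base (adjusted book income): 302,100 kr
  Less exemption 90,000 kr → base 212,100 kr
  212,100 kr × 20% = 42,420 kr

Ordinary income tax:
  163,000 kr × 11% = 17,930 kr
  204,100 kr × 22% = 44,902 kr
  → 62,832 kr

62,832 kr > 42,420 kr, so the ordinary income tax governs.

62,832 kr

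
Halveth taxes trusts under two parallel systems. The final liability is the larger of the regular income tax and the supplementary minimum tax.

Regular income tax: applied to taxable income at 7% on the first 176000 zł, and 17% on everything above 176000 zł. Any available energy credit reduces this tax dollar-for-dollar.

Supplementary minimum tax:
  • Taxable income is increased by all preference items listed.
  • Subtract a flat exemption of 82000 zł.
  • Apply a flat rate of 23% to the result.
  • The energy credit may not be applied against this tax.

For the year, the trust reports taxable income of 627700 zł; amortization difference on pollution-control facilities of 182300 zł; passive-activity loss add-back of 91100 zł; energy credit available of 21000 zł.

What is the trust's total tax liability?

Supplementary minimum tax:
  Adjusted income: 627700 zł + 182300 zł + 91100 zł = 901100 zł
  Less exemption 82000 zł → base 819100 zł
  819100 zł × 23% = 188393 zł

Regular income tax:
  176000 zł × 7% = 12320 zł
  451700 zł × 17% = 76789 zł
  → 89109 zł
  Less energy credit 21000 zł → 68109 zł

188393 zł > 68109 zł, so the supplementary minimum tax is the binding amount.

188393 zł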